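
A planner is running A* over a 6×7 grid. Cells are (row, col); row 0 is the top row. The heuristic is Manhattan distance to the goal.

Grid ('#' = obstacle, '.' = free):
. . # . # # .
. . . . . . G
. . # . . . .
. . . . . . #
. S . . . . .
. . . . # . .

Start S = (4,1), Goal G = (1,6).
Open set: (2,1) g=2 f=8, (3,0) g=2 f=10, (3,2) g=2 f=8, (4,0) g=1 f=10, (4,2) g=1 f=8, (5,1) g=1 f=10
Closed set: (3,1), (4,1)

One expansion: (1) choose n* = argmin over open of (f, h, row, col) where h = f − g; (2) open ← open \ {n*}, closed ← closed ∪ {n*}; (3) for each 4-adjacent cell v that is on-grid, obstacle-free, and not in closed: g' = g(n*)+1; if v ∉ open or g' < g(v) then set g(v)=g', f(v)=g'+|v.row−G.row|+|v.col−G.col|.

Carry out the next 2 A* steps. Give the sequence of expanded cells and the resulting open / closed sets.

order=[(2,1) → (1,1)]; open=[(0,1) g=4 f=10, (1,0) g=4 f=10, (1,2) g=4 f=8, (2,0) g=3 f=10, (3,0) g=2 f=10, (3,2) g=2 f=8, (4,0) g=1 f=10, (4,2) g=1 f=8, (5,1) g=1 f=10]; closed=[(1,1), (2,1), (3,1), (4,1)]

step 1: expand (2,1) (f=8, h=6) → closed; open now [(1,1) g=3 f=8, (2,0) g=3 f=10, (3,0) g=2 f=10, (3,2) g=2 f=8, (4,0) g=1 f=10, (4,2) g=1 f=8, (5,1) g=1 f=10]
step 2: expand (1,1) (f=8, h=5) → closed; open now [(0,1) g=4 f=10, (1,0) g=4 f=10, (1,2) g=4 f=8, (2,0) g=3 f=10, (3,0) g=2 f=10, (3,2) g=2 f=8, (4,0) g=1 f=10, (4,2) g=1 f=8, (5,1) g=1 f=10]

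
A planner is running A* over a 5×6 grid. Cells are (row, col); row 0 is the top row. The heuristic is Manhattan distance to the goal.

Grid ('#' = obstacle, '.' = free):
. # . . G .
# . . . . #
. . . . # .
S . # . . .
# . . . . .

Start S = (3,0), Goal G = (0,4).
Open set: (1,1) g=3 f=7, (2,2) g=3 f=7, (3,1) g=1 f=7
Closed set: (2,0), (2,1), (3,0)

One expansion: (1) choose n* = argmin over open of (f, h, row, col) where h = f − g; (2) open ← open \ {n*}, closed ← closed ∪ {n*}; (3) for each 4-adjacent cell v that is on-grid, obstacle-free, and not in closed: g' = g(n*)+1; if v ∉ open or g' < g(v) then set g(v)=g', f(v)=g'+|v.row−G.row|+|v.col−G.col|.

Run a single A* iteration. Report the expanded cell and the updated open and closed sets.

step 1: expand (1,1) (f=7, h=4) → closed; open now [(1,2) g=4 f=7, (2,2) g=3 f=7, (3,1) g=1 f=7]

expanded=(1,1); open=[(1,2) g=4 f=7, (2,2) g=3 f=7, (3,1) g=1 f=7]; closed=[(1,1), (2,0), (2,1), (3,0)]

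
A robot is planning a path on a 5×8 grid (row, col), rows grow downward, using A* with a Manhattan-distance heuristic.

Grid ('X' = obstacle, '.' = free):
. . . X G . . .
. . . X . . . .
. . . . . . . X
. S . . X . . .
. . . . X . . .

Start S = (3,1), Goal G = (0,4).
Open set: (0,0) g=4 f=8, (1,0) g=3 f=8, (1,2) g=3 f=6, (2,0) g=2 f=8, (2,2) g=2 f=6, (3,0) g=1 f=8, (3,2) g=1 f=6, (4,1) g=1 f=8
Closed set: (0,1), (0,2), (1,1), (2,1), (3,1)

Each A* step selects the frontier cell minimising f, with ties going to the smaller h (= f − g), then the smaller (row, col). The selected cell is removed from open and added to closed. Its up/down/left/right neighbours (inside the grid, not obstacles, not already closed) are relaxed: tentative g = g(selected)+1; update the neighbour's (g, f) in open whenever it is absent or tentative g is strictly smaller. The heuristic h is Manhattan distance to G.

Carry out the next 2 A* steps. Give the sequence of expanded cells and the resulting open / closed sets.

step 1: expand (1,2) (f=6, h=3) → closed; open now [(0,0) g=4 f=8, (1,0) g=3 f=8, (2,0) g=2 f=8, (2,2) g=2 f=6, (3,0) g=1 f=8, (3,2) g=1 f=6, (4,1) g=1 f=8]
step 2: expand (2,2) (f=6, h=4) → closed; open now [(0,0) g=4 f=8, (1,0) g=3 f=8, (2,0) g=2 f=8, (2,3) g=3 f=6, (3,0) g=1 f=8, (3,2) g=1 f=6, (4,1) g=1 f=8]

order=[(1,2) → (2,2)]; open=[(0,0) g=4 f=8, (1,0) g=3 f=8, (2,0) g=2 f=8, (2,3) g=3 f=6, (3,0) g=1 f=8, (3,2) g=1 f=6, (4,1) g=1 f=8]; closed=[(0,1), (0,2), (1,1), (1,2), (2,1), (2,2), (3,1)]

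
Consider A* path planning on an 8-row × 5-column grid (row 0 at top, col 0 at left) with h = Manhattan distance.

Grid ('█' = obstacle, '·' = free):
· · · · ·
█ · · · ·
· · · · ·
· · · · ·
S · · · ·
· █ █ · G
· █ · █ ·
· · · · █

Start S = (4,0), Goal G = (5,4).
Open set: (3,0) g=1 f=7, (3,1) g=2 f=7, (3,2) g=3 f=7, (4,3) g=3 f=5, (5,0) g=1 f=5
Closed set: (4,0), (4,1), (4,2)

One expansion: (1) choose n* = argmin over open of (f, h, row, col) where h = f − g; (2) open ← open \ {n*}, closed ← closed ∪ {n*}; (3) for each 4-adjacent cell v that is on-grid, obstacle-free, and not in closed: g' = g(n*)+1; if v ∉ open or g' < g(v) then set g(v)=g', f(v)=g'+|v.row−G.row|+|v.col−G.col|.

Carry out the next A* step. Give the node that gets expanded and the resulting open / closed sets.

step 1: expand (4,3) (f=5, h=2) → closed; open now [(3,0) g=1 f=7, (3,1) g=2 f=7, (3,2) g=3 f=7, (3,3) g=4 f=7, (4,4) g=4 f=5, (5,0) g=1 f=5, (5,3) g=4 f=5]

expanded=(4,3); open=[(3,0) g=1 f=7, (3,1) g=2 f=7, (3,2) g=3 f=7, (3,3) g=4 f=7, (4,4) g=4 f=5, (5,0) g=1 f=5, (5,3) g=4 f=5]; closed=[(4,0), (4,1), (4,2), (4,3)]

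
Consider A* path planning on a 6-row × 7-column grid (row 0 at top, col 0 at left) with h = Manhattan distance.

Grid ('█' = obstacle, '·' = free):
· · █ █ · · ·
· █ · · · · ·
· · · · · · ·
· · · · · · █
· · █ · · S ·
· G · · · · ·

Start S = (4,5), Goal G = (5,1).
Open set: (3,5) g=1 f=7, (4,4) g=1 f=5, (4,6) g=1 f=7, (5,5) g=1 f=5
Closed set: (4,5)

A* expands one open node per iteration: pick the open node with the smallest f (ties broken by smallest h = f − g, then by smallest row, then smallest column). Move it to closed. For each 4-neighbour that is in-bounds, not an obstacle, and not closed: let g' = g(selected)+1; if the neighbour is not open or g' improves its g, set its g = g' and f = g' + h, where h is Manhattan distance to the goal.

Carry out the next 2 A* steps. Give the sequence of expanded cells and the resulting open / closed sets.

order=[(4,4) → (4,3)]; open=[(3,3) g=3 f=7, (3,4) g=2 f=7, (3,5) g=1 f=7, (4,6) g=1 f=7, (5,3) g=3 f=5, (5,4) g=2 f=5, (5,5) g=1 f=5]; closed=[(4,3), (4,4), (4,5)]

step 1: expand (4,4) (f=5, h=4) → closed; open now [(3,4) g=2 f=7, (3,5) g=1 f=7, (4,3) g=2 f=5, (4,6) g=1 f=7, (5,4) g=2 f=5, (5,5) g=1 f=5]
step 2: expand (4,3) (f=5, h=3) → closed; open now [(3,3) g=3 f=7, (3,4) g=2 f=7, (3,5) g=1 f=7, (4,6) g=1 f=7, (5,3) g=3 f=5, (5,4) g=2 f=5, (5,5) g=1 f=5]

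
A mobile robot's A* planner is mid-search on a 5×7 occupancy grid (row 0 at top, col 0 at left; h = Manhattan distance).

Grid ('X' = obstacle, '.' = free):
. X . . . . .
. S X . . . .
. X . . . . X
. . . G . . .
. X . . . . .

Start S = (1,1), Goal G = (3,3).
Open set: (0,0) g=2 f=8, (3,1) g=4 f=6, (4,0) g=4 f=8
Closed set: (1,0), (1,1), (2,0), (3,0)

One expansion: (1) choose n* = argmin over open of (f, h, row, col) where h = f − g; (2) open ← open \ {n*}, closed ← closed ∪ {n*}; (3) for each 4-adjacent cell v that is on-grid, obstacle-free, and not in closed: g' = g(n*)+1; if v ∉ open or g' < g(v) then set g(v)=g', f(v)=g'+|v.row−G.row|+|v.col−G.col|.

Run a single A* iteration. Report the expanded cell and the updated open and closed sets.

expanded=(3,1); open=[(0,0) g=2 f=8, (3,2) g=5 f=6, (4,0) g=4 f=8]; closed=[(1,0), (1,1), (2,0), (3,0), (3,1)]

step 1: expand (3,1) (f=6, h=2) → closed; open now [(0,0) g=2 f=8, (3,2) g=5 f=6, (4,0) g=4 f=8]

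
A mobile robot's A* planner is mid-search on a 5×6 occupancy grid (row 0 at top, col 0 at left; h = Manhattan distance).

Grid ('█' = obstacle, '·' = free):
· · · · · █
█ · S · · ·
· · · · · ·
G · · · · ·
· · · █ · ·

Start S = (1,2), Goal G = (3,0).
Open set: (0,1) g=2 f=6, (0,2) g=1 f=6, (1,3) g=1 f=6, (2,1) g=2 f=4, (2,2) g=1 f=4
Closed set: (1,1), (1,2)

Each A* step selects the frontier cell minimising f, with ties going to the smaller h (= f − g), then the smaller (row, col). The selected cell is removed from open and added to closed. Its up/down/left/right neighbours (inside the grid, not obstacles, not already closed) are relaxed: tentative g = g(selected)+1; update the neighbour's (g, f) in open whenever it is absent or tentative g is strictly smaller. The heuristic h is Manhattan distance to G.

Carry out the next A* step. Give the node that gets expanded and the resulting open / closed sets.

step 1: expand (2,1) (f=4, h=2) → closed; open now [(0,1) g=2 f=6, (0,2) g=1 f=6, (1,3) g=1 f=6, (2,0) g=3 f=4, (2,2) g=1 f=4, (3,1) g=3 f=4]

expanded=(2,1); open=[(0,1) g=2 f=6, (0,2) g=1 f=6, (1,3) g=1 f=6, (2,0) g=3 f=4, (2,2) g=1 f=4, (3,1) g=3 f=4]; closed=[(1,1), (1,2), (2,1)]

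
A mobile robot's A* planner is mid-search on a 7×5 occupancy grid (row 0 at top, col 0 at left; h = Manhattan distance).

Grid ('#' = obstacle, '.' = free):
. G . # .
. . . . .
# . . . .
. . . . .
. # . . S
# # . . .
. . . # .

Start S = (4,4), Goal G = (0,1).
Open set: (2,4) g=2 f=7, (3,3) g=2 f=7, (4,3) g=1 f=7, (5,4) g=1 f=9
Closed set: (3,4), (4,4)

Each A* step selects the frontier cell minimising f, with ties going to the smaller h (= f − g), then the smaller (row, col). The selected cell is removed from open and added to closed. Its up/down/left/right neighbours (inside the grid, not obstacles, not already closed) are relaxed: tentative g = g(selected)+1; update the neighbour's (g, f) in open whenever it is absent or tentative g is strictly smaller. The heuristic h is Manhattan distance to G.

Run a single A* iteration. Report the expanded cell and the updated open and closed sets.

expanded=(2,4); open=[(1,4) g=3 f=7, (2,3) g=3 f=7, (3,3) g=2 f=7, (4,3) g=1 f=7, (5,4) g=1 f=9]; closed=[(2,4), (3,4), (4,4)]

step 1: expand (2,4) (f=7, h=5) → closed; open now [(1,4) g=3 f=7, (2,3) g=3 f=7, (3,3) g=2 f=7, (4,3) g=1 f=7, (5,4) g=1 f=9]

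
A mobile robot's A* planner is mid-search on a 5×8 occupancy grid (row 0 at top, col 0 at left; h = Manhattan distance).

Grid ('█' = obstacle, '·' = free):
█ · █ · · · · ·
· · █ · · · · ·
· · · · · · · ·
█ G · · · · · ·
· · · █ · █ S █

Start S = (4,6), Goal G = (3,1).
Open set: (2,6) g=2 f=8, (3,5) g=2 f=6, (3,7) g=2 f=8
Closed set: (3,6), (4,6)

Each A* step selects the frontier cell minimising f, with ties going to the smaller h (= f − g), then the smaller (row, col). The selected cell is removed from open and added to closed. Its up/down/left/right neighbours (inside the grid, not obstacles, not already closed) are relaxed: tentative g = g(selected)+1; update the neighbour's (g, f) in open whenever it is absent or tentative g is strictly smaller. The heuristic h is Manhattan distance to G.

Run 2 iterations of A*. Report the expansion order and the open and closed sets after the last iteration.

order=[(3,5) → (3,4)]; open=[(2,4) g=4 f=8, (2,5) g=3 f=8, (2,6) g=2 f=8, (3,3) g=4 f=6, (3,7) g=2 f=8, (4,4) g=4 f=8]; closed=[(3,4), (3,5), (3,6), (4,6)]

step 1: expand (3,5) (f=6, h=4) → closed; open now [(2,5) g=3 f=8, (2,6) g=2 f=8, (3,4) g=3 f=6, (3,7) g=2 f=8]
step 2: expand (3,4) (f=6, h=3) → closed; open now [(2,4) g=4 f=8, (2,5) g=3 f=8, (2,6) g=2 f=8, (3,3) g=4 f=6, (3,7) g=2 f=8, (4,4) g=4 f=8]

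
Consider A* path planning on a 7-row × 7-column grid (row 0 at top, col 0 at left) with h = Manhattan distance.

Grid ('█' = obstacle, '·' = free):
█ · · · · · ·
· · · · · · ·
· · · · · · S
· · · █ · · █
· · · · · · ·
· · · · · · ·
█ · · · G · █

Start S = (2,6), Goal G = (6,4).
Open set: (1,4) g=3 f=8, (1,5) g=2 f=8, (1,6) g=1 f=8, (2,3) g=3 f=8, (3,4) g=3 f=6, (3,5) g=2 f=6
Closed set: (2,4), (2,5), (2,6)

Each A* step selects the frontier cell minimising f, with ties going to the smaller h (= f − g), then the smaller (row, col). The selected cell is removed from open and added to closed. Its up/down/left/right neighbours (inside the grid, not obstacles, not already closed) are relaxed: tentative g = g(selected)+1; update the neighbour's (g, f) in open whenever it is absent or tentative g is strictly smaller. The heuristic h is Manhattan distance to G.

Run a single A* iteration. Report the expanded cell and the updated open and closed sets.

step 1: expand (3,4) (f=6, h=3) → closed; open now [(1,4) g=3 f=8, (1,5) g=2 f=8, (1,6) g=1 f=8, (2,3) g=3 f=8, (3,5) g=2 f=6, (4,4) g=4 f=6]

expanded=(3,4); open=[(1,4) g=3 f=8, (1,5) g=2 f=8, (1,6) g=1 f=8, (2,3) g=3 f=8, (3,5) g=2 f=6, (4,4) g=4 f=6]; closed=[(2,4), (2,5), (2,6), (3,4)]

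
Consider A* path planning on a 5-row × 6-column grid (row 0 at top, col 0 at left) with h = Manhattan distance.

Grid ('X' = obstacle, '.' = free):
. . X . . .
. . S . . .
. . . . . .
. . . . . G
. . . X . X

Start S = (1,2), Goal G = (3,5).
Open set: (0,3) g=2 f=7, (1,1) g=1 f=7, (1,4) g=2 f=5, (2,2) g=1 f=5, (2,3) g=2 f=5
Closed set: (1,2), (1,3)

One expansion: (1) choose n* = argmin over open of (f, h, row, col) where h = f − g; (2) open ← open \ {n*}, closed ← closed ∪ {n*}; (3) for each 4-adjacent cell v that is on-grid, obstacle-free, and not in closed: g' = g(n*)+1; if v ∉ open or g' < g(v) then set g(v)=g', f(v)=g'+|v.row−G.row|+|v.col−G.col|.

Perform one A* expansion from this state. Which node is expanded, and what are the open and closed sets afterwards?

step 1: expand (1,4) (f=5, h=3) → closed; open now [(0,3) g=2 f=7, (0,4) g=3 f=7, (1,1) g=1 f=7, (1,5) g=3 f=5, (2,2) g=1 f=5, (2,3) g=2 f=5, (2,4) g=3 f=5]

expanded=(1,4); open=[(0,3) g=2 f=7, (0,4) g=3 f=7, (1,1) g=1 f=7, (1,5) g=3 f=5, (2,2) g=1 f=5, (2,3) g=2 f=5, (2,4) g=3 f=5]; closed=[(1,2), (1,3), (1,4)]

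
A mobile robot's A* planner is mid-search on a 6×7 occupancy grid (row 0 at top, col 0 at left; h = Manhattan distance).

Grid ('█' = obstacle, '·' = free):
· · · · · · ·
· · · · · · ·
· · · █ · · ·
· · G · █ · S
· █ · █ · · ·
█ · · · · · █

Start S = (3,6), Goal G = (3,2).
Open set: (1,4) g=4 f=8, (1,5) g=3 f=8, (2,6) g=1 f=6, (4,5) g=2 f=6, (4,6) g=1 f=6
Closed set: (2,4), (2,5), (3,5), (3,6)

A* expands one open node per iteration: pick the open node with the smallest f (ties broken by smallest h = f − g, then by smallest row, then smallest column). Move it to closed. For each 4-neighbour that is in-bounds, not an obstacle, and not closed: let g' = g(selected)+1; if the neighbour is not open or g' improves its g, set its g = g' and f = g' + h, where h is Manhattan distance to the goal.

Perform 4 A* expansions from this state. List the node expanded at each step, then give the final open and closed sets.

order=[(4,5) → (4,4) → (2,6) → (4,6)]; open=[(1,4) g=4 f=8, (1,5) g=3 f=8, (1,6) g=2 f=8, (5,4) g=4 f=8, (5,5) g=3 f=8]; closed=[(2,4), (2,5), (2,6), (3,5), (3,6), (4,4), (4,5), (4,6)]

step 1: expand (4,5) (f=6, h=4) → closed; open now [(1,4) g=4 f=8, (1,5) g=3 f=8, (2,6) g=1 f=6, (4,4) g=3 f=6, (4,6) g=1 f=6, (5,5) g=3 f=8]
step 2: expand (4,4) (f=6, h=3) → closed; open now [(1,4) g=4 f=8, (1,5) g=3 f=8, (2,6) g=1 f=6, (4,6) g=1 f=6, (5,4) g=4 f=8, (5,5) g=3 f=8]
step 3: expand (2,6) (f=6, h=5) → closed; open now [(1,4) g=4 f=8, (1,5) g=3 f=8, (1,6) g=2 f=8, (4,6) g=1 f=6, (5,4) g=4 f=8, (5,5) g=3 f=8]
step 4: expand (4,6) (f=6, h=5) → closed; open now [(1,4) g=4 f=8, (1,5) g=3 f=8, (1,6) g=2 f=8, (5,4) g=4 f=8, (5,5) g=3 f=8]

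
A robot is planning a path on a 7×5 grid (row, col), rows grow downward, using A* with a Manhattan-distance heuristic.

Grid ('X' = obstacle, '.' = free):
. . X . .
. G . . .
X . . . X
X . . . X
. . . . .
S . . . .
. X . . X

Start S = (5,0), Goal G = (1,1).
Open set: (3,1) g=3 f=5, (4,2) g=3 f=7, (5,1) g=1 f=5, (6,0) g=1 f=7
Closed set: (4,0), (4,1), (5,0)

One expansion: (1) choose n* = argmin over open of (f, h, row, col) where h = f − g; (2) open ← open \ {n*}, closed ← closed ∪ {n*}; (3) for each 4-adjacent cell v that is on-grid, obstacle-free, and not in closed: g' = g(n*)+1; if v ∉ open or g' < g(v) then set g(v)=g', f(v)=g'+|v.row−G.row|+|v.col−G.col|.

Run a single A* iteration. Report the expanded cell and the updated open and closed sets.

step 1: expand (3,1) (f=5, h=2) → closed; open now [(2,1) g=4 f=5, (3,2) g=4 f=7, (4,2) g=3 f=7, (5,1) g=1 f=5, (6,0) g=1 f=7]

expanded=(3,1); open=[(2,1) g=4 f=5, (3,2) g=4 f=7, (4,2) g=3 f=7, (5,1) g=1 f=5, (6,0) g=1 f=7]; closed=[(3,1), (4,0), (4,1), (5,0)]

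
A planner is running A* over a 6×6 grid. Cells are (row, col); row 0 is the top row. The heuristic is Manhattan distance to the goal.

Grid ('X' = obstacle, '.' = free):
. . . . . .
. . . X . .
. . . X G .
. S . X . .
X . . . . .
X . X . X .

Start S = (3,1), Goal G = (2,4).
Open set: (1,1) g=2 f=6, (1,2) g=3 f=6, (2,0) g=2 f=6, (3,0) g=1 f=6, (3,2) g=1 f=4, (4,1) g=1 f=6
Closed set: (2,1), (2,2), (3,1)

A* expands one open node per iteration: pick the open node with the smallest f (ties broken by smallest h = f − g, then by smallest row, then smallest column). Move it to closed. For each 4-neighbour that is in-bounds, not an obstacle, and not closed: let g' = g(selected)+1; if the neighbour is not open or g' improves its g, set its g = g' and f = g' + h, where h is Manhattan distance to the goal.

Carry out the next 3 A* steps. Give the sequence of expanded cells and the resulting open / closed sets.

order=[(3,2) → (1,2) → (1,1)]; open=[(0,1) g=3 f=8, (0,2) g=4 f=8, (1,0) g=3 f=8, (2,0) g=2 f=6, (3,0) g=1 f=6, (4,1) g=1 f=6, (4,2) g=2 f=6]; closed=[(1,1), (1,2), (2,1), (2,2), (3,1), (3,2)]

step 1: expand (3,2) (f=4, h=3) → closed; open now [(1,1) g=2 f=6, (1,2) g=3 f=6, (2,0) g=2 f=6, (3,0) g=1 f=6, (4,1) g=1 f=6, (4,2) g=2 f=6]
step 2: expand (1,2) (f=6, h=3) → closed; open now [(0,2) g=4 f=8, (1,1) g=2 f=6, (2,0) g=2 f=6, (3,0) g=1 f=6, (4,1) g=1 f=6, (4,2) g=2 f=6]
step 3: expand (1,1) (f=6, h=4) → closed; open now [(0,1) g=3 f=8, (0,2) g=4 f=8, (1,0) g=3 f=8, (2,0) g=2 f=6, (3,0) g=1 f=6, (4,1) g=1 f=6, (4,2) g=2 f=6]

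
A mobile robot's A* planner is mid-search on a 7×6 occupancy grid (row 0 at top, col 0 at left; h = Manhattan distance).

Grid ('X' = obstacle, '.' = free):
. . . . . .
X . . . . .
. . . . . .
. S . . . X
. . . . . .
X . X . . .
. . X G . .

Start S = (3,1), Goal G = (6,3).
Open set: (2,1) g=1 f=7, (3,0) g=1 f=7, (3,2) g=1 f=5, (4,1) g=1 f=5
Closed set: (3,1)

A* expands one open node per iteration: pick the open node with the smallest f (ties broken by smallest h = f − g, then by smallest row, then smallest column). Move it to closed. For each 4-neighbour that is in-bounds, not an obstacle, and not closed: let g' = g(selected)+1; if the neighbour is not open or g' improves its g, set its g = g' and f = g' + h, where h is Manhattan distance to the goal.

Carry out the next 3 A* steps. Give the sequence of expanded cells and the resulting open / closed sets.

step 1: expand (3,2) (f=5, h=4) → closed; open now [(2,1) g=1 f=7, (2,2) g=2 f=7, (3,0) g=1 f=7, (3,3) g=2 f=5, (4,1) g=1 f=5, (4,2) g=2 f=5]
step 2: expand (3,3) (f=5, h=3) → closed; open now [(2,1) g=1 f=7, (2,2) g=2 f=7, (2,3) g=3 f=7, (3,0) g=1 f=7, (3,4) g=3 f=7, (4,1) g=1 f=5, (4,2) g=2 f=5, (4,3) g=3 f=5]
step 3: expand (4,3) (f=5, h=2) → closed; open now [(2,1) g=1 f=7, (2,2) g=2 f=7, (2,3) g=3 f=7, (3,0) g=1 f=7, (3,4) g=3 f=7, (4,1) g=1 f=5, (4,2) g=2 f=5, (4,4) g=4 f=7, (5,3) g=4 f=5]

order=[(3,2) → (3,3) → (4,3)]; open=[(2,1) g=1 f=7, (2,2) g=2 f=7, (2,3) g=3 f=7, (3,0) g=1 f=7, (3,4) g=3 f=7, (4,1) g=1 f=5, (4,2) g=2 f=5, (4,4) g=4 f=7, (5,3) g=4 f=5]; closed=[(3,1), (3,2), (3,3), (4,3)]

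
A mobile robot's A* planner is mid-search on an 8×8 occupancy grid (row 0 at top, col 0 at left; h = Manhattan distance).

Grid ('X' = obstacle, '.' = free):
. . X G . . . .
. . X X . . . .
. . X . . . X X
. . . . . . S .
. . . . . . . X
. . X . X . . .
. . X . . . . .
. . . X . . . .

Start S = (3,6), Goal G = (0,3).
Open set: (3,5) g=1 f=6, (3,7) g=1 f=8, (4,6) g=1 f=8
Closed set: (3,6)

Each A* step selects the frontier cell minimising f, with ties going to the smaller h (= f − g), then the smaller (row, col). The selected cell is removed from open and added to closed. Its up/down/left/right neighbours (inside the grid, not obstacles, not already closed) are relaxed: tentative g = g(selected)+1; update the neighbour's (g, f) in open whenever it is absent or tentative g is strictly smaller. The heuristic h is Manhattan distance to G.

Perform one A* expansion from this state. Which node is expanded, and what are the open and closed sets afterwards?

expanded=(3,5); open=[(2,5) g=2 f=6, (3,4) g=2 f=6, (3,7) g=1 f=8, (4,5) g=2 f=8, (4,6) g=1 f=8]; closed=[(3,5), (3,6)]

step 1: expand (3,5) (f=6, h=5) → closed; open now [(2,5) g=2 f=6, (3,4) g=2 f=6, (3,7) g=1 f=8, (4,5) g=2 f=8, (4,6) g=1 f=8]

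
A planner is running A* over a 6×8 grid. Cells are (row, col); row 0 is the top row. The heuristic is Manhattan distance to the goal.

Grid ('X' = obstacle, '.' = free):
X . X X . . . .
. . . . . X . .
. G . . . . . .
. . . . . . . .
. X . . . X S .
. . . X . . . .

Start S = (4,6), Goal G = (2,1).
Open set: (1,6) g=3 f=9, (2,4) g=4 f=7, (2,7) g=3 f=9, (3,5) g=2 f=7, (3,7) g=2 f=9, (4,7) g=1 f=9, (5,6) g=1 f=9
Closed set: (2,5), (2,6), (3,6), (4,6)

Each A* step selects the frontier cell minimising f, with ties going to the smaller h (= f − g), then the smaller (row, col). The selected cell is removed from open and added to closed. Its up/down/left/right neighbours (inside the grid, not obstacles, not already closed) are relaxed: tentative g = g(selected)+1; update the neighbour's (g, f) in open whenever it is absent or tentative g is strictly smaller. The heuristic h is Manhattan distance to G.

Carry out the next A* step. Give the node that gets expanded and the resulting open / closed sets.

step 1: expand (2,4) (f=7, h=3) → closed; open now [(1,4) g=5 f=9, (1,6) g=3 f=9, (2,3) g=5 f=7, (2,7) g=3 f=9, (3,4) g=5 f=9, (3,5) g=2 f=7, (3,7) g=2 f=9, (4,7) g=1 f=9, (5,6) g=1 f=9]

expanded=(2,4); open=[(1,4) g=5 f=9, (1,6) g=3 f=9, (2,3) g=5 f=7, (2,7) g=3 f=9, (3,4) g=5 f=9, (3,5) g=2 f=7, (3,7) g=2 f=9, (4,7) g=1 f=9, (5,6) g=1 f=9]; closed=[(2,4), (2,5), (2,6), (3,6), (4,6)]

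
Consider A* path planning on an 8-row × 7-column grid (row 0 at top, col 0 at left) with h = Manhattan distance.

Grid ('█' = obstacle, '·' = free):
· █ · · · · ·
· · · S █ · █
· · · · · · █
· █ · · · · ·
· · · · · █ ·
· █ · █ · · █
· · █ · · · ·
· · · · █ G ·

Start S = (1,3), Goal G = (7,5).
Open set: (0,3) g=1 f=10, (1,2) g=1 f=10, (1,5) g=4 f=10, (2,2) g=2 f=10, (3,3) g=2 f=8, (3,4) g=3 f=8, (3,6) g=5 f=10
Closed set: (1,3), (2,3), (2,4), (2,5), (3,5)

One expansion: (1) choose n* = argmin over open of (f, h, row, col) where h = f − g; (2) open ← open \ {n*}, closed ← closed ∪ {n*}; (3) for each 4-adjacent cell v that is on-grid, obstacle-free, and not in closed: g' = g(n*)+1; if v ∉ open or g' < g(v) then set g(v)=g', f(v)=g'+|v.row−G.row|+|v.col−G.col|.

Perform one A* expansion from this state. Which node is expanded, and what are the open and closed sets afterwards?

expanded=(3,4); open=[(0,3) g=1 f=10, (1,2) g=1 f=10, (1,5) g=4 f=10, (2,2) g=2 f=10, (3,3) g=2 f=8, (3,6) g=5 f=10, (4,4) g=4 f=8]; closed=[(1,3), (2,3), (2,4), (2,5), (3,4), (3,5)]

step 1: expand (3,4) (f=8, h=5) → closed; open now [(0,3) g=1 f=10, (1,2) g=1 f=10, (1,5) g=4 f=10, (2,2) g=2 f=10, (3,3) g=2 f=8, (3,6) g=5 f=10, (4,4) g=4 f=8]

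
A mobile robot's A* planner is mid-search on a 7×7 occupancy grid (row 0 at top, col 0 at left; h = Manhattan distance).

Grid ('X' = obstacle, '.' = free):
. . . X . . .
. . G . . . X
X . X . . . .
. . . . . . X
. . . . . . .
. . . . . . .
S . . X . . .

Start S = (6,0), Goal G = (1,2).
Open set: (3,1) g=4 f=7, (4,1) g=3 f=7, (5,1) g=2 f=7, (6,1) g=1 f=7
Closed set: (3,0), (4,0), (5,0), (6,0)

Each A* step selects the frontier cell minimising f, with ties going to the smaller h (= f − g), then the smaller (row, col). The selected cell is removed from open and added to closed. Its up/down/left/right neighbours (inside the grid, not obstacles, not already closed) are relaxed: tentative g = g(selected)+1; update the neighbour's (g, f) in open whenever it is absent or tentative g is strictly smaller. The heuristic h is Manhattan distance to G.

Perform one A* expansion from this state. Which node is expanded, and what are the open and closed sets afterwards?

expanded=(3,1); open=[(2,1) g=5 f=7, (3,2) g=5 f=7, (4,1) g=3 f=7, (5,1) g=2 f=7, (6,1) g=1 f=7]; closed=[(3,0), (3,1), (4,0), (5,0), (6,0)]

step 1: expand (3,1) (f=7, h=3) → closed; open now [(2,1) g=5 f=7, (3,2) g=5 f=7, (4,1) g=3 f=7, (5,1) g=2 f=7, (6,1) g=1 f=7]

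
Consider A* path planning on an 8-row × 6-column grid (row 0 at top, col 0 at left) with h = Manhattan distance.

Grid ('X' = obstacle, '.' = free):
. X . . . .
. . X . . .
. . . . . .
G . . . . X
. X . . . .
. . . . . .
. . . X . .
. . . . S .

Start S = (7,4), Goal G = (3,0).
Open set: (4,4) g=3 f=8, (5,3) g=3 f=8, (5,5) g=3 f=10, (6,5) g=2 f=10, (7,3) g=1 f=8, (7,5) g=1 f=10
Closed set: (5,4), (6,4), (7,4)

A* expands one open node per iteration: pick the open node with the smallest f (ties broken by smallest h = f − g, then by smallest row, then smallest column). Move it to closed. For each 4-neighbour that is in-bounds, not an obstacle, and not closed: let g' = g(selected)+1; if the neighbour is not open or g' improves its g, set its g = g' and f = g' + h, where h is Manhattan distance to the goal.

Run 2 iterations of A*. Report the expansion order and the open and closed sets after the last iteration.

step 1: expand (4,4) (f=8, h=5) → closed; open now [(3,4) g=4 f=8, (4,3) g=4 f=8, (4,5) g=4 f=10, (5,3) g=3 f=8, (5,5) g=3 f=10, (6,5) g=2 f=10, (7,3) g=1 f=8, (7,5) g=1 f=10]
step 2: expand (3,4) (f=8, h=4) → closed; open now [(2,4) g=5 f=10, (3,3) g=5 f=8, (4,3) g=4 f=8, (4,5) g=4 f=10, (5,3) g=3 f=8, (5,5) g=3 f=10, (6,5) g=2 f=10, (7,3) g=1 f=8, (7,5) g=1 f=10]

order=[(4,4) → (3,4)]; open=[(2,4) g=5 f=10, (3,3) g=5 f=8, (4,3) g=4 f=8, (4,5) g=4 f=10, (5,3) g=3 f=8, (5,5) g=3 f=10, (6,5) g=2 f=10, (7,3) g=1 f=8, (7,5) g=1 f=10]; closed=[(3,4), (4,4), (5,4), (6,4), (7,4)]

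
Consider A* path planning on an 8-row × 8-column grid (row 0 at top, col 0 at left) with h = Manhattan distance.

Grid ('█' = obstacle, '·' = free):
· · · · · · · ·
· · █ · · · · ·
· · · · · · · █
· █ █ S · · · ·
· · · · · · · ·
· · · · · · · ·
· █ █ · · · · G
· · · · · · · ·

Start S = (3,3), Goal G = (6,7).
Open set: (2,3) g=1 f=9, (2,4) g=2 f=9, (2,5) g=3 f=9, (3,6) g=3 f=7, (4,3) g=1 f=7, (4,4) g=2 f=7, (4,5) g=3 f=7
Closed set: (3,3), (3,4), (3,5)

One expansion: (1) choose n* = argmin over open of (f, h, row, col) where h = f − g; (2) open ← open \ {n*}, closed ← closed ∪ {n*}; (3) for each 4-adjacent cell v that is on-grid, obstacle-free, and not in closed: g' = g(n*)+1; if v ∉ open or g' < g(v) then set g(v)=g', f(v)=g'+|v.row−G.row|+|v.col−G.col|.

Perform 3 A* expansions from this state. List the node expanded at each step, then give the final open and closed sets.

order=[(3,6) → (3,7) → (4,7)]; open=[(2,3) g=1 f=9, (2,4) g=2 f=9, (2,5) g=3 f=9, (2,6) g=4 f=9, (4,3) g=1 f=7, (4,4) g=2 f=7, (4,5) g=3 f=7, (4,6) g=4 f=7, (5,7) g=6 f=7]; closed=[(3,3), (3,4), (3,5), (3,6), (3,7), (4,7)]

step 1: expand (3,6) (f=7, h=4) → closed; open now [(2,3) g=1 f=9, (2,4) g=2 f=9, (2,5) g=3 f=9, (2,6) g=4 f=9, (3,7) g=4 f=7, (4,3) g=1 f=7, (4,4) g=2 f=7, (4,5) g=3 f=7, (4,6) g=4 f=7]
step 2: expand (3,7) (f=7, h=3) → closed; open now [(2,3) g=1 f=9, (2,4) g=2 f=9, (2,5) g=3 f=9, (2,6) g=4 f=9, (4,3) g=1 f=7, (4,4) g=2 f=7, (4,5) g=3 f=7, (4,6) g=4 f=7, (4,7) g=5 f=7]
step 3: expand (4,7) (f=7, h=2) → closed; open now [(2,3) g=1 f=9, (2,4) g=2 f=9, (2,5) g=3 f=9, (2,6) g=4 f=9, (4,3) g=1 f=7, (4,4) g=2 f=7, (4,5) g=3 f=7, (4,6) g=4 f=7, (5,7) g=6 f=7]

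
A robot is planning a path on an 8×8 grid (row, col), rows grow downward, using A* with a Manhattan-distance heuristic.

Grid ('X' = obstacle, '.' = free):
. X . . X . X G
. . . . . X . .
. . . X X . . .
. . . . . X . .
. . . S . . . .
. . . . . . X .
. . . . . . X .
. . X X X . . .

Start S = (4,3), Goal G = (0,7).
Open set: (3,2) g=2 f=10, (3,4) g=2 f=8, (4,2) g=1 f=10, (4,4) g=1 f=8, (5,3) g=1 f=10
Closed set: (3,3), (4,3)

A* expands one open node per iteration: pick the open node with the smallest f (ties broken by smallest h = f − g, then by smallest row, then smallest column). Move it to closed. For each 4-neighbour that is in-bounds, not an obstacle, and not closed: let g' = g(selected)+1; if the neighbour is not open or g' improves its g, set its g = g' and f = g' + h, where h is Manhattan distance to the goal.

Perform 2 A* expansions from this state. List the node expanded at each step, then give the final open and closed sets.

order=[(3,4) → (4,4)]; open=[(3,2) g=2 f=10, (4,2) g=1 f=10, (4,5) g=2 f=8, (5,3) g=1 f=10, (5,4) g=2 f=10]; closed=[(3,3), (3,4), (4,3), (4,4)]

step 1: expand (3,4) (f=8, h=6) → closed; open now [(3,2) g=2 f=10, (4,2) g=1 f=10, (4,4) g=1 f=8, (5,3) g=1 f=10]
step 2: expand (4,4) (f=8, h=7) → closed; open now [(3,2) g=2 f=10, (4,2) g=1 f=10, (4,5) g=2 f=8, (5,3) g=1 f=10, (5,4) g=2 f=10]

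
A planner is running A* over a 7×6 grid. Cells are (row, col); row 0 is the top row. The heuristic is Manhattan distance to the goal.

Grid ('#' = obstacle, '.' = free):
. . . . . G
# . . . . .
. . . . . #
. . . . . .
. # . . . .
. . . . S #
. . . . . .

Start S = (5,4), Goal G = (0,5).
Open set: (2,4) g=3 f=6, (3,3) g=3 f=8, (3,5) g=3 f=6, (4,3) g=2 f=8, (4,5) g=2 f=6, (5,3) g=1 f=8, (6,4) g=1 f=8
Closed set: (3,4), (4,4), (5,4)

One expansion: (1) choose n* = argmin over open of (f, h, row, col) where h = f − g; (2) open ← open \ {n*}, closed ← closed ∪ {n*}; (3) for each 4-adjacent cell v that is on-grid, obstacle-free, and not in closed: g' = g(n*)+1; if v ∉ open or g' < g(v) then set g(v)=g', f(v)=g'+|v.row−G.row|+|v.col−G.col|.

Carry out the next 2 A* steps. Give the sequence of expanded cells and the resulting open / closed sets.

step 1: expand (2,4) (f=6, h=3) → closed; open now [(1,4) g=4 f=6, (2,3) g=4 f=8, (3,3) g=3 f=8, (3,5) g=3 f=6, (4,3) g=2 f=8, (4,5) g=2 f=6, (5,3) g=1 f=8, (6,4) g=1 f=8]
step 2: expand (1,4) (f=6, h=2) → closed; open now [(0,4) g=5 f=6, (1,3) g=5 f=8, (1,5) g=5 f=6, (2,3) g=4 f=8, (3,3) g=3 f=8, (3,5) g=3 f=6, (4,3) g=2 f=8, (4,5) g=2 f=6, (5,3) g=1 f=8, (6,4) g=1 f=8]

order=[(2,4) → (1,4)]; open=[(0,4) g=5 f=6, (1,3) g=5 f=8, (1,5) g=5 f=6, (2,3) g=4 f=8, (3,3) g=3 f=8, (3,5) g=3 f=6, (4,3) g=2 f=8, (4,5) g=2 f=6, (5,3) g=1 f=8, (6,4) g=1 f=8]; closed=[(1,4), (2,4), (3,4), (4,4), (5,4)]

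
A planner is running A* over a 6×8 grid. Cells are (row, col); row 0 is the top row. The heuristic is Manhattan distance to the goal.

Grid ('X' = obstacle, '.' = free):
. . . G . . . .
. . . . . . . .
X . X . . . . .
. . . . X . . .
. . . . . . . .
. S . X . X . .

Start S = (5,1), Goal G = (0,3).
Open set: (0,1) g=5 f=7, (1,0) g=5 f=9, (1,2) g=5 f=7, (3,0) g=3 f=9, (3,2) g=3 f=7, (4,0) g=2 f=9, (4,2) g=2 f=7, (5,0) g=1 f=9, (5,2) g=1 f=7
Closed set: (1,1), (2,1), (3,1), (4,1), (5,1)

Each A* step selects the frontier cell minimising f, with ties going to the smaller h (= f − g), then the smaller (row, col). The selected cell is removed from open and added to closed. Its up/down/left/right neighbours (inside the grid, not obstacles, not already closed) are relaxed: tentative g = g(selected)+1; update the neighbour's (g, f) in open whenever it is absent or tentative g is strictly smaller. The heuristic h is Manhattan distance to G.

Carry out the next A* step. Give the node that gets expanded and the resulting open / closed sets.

expanded=(0,1); open=[(0,0) g=6 f=9, (0,2) g=6 f=7, (1,0) g=5 f=9, (1,2) g=5 f=7, (3,0) g=3 f=9, (3,2) g=3 f=7, (4,0) g=2 f=9, (4,2) g=2 f=7, (5,0) g=1 f=9, (5,2) g=1 f=7]; closed=[(0,1), (1,1), (2,1), (3,1), (4,1), (5,1)]

step 1: expand (0,1) (f=7, h=2) → closed; open now [(0,0) g=6 f=9, (0,2) g=6 f=7, (1,0) g=5 f=9, (1,2) g=5 f=7, (3,0) g=3 f=9, (3,2) g=3 f=7, (4,0) g=2 f=9, (4,2) g=2 f=7, (5,0) g=1 f=9, (5,2) g=1 f=7]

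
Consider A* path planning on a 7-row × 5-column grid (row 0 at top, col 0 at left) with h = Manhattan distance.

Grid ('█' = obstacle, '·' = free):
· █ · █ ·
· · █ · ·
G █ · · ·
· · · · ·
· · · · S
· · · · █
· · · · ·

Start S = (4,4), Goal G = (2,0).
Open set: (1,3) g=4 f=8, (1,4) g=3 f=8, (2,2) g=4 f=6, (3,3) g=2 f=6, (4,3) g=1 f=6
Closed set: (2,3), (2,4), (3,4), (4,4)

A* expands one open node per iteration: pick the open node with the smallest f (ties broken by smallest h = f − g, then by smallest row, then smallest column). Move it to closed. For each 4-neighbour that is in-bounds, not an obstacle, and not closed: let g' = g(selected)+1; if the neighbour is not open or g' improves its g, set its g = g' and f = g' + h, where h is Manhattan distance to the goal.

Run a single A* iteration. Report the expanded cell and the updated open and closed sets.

step 1: expand (2,2) (f=6, h=2) → closed; open now [(1,3) g=4 f=8, (1,4) g=3 f=8, (3,2) g=5 f=8, (3,3) g=2 f=6, (4,3) g=1 f=6]

expanded=(2,2); open=[(1,3) g=4 f=8, (1,4) g=3 f=8, (3,2) g=5 f=8, (3,3) g=2 f=6, (4,3) g=1 f=6]; closed=[(2,2), (2,3), (2,4), (3,4), (4,4)]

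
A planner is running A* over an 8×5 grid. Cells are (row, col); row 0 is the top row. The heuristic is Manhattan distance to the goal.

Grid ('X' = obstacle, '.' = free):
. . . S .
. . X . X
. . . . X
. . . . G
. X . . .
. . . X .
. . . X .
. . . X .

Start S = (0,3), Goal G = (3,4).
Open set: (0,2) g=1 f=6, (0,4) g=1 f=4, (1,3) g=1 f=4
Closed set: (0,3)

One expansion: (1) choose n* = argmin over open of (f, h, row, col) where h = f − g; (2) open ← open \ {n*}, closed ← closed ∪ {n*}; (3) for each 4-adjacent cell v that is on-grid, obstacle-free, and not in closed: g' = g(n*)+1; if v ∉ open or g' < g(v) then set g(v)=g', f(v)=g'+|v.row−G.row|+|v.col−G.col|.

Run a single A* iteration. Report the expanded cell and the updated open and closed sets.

step 1: expand (0,4) (f=4, h=3) → closed; open now [(0,2) g=1 f=6, (1,3) g=1 f=4]

expanded=(0,4); open=[(0,2) g=1 f=6, (1,3) g=1 f=4]; closed=[(0,3), (0,4)]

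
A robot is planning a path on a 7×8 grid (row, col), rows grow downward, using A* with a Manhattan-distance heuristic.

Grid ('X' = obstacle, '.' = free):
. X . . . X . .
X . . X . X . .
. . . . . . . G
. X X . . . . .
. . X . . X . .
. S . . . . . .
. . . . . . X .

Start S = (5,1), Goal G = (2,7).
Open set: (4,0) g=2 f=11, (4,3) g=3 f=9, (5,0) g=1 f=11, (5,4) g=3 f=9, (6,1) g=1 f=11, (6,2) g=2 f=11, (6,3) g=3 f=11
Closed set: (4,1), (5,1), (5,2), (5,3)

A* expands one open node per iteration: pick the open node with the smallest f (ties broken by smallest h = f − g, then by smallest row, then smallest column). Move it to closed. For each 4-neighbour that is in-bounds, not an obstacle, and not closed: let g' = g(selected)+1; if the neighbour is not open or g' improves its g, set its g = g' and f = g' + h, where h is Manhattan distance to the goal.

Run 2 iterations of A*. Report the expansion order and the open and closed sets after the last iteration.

order=[(4,3) → (3,3)]; open=[(2,3) g=5 f=9, (3,4) g=5 f=9, (4,0) g=2 f=11, (4,4) g=4 f=9, (5,0) g=1 f=11, (5,4) g=3 f=9, (6,1) g=1 f=11, (6,2) g=2 f=11, (6,3) g=3 f=11]; closed=[(3,3), (4,1), (4,3), (5,1), (5,2), (5,3)]

step 1: expand (4,3) (f=9, h=6) → closed; open now [(3,3) g=4 f=9, (4,0) g=2 f=11, (4,4) g=4 f=9, (5,0) g=1 f=11, (5,4) g=3 f=9, (6,1) g=1 f=11, (6,2) g=2 f=11, (6,3) g=3 f=11]
step 2: expand (3,3) (f=9, h=5) → closed; open now [(2,3) g=5 f=9, (3,4) g=5 f=9, (4,0) g=2 f=11, (4,4) g=4 f=9, (5,0) g=1 f=11, (5,4) g=3 f=9, (6,1) g=1 f=11, (6,2) g=2 f=11, (6,3) g=3 f=11]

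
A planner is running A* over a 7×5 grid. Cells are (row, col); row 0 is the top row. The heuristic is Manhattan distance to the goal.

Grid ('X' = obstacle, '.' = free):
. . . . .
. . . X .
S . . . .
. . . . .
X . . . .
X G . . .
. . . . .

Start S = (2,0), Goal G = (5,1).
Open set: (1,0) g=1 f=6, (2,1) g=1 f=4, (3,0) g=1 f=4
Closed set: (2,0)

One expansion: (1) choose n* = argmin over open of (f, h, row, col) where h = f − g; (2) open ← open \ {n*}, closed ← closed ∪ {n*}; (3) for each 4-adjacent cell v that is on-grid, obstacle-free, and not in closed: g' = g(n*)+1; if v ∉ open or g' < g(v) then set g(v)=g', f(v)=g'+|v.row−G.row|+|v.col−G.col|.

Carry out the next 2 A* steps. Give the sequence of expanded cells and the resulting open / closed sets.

order=[(2,1) → (3,1)]; open=[(1,0) g=1 f=6, (1,1) g=2 f=6, (2,2) g=2 f=6, (3,0) g=1 f=4, (3,2) g=3 f=6, (4,1) g=3 f=4]; closed=[(2,0), (2,1), (3,1)]

step 1: expand (2,1) (f=4, h=3) → closed; open now [(1,0) g=1 f=6, (1,1) g=2 f=6, (2,2) g=2 f=6, (3,0) g=1 f=4, (3,1) g=2 f=4]
step 2: expand (3,1) (f=4, h=2) → closed; open now [(1,0) g=1 f=6, (1,1) g=2 f=6, (2,2) g=2 f=6, (3,0) g=1 f=4, (3,2) g=3 f=6, (4,1) g=3 f=4]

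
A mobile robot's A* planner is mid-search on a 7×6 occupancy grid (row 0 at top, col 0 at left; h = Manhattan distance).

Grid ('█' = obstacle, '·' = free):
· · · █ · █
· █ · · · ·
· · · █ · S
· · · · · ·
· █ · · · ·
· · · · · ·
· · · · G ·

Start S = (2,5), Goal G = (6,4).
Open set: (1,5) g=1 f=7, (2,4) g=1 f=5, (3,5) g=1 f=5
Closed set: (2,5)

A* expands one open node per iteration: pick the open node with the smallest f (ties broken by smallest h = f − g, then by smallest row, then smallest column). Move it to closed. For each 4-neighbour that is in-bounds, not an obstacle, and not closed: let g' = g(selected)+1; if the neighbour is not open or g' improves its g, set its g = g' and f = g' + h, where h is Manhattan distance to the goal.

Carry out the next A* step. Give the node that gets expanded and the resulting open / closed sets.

expanded=(2,4); open=[(1,4) g=2 f=7, (1,5) g=1 f=7, (3,4) g=2 f=5, (3,5) g=1 f=5]; closed=[(2,4), (2,5)]

step 1: expand (2,4) (f=5, h=4) → closed; open now [(1,4) g=2 f=7, (1,5) g=1 f=7, (3,4) g=2 f=5, (3,5) g=1 f=5]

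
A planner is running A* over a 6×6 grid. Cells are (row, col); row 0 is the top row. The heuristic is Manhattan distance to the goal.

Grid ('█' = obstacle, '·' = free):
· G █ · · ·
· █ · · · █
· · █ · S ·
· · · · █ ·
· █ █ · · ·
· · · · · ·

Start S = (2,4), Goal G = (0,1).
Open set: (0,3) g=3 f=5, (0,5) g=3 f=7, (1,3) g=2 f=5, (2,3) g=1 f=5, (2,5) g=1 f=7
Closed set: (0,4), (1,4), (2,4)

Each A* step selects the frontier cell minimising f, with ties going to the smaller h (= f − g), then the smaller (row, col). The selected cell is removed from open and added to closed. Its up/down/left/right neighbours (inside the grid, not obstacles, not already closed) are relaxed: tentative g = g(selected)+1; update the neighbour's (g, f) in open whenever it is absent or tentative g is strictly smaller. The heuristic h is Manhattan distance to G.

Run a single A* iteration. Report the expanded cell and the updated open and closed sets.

expanded=(0,3); open=[(0,5) g=3 f=7, (1,3) g=2 f=5, (2,3) g=1 f=5, (2,5) g=1 f=7]; closed=[(0,3), (0,4), (1,4), (2,4)]

step 1: expand (0,3) (f=5, h=2) → closed; open now [(0,5) g=3 f=7, (1,3) g=2 f=5, (2,3) g=1 f=5, (2,5) g=1 f=7]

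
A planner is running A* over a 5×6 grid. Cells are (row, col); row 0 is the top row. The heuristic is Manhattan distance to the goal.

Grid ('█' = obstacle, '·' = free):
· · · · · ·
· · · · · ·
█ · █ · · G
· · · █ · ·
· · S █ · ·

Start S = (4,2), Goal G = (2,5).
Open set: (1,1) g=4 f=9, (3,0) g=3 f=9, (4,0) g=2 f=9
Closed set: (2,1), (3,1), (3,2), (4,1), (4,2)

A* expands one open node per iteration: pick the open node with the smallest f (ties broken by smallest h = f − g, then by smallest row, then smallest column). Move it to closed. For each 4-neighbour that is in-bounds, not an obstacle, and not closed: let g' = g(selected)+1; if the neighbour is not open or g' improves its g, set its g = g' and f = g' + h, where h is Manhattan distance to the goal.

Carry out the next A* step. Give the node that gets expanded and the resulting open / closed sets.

step 1: expand (1,1) (f=9, h=5) → closed; open now [(0,1) g=5 f=11, (1,0) g=5 f=11, (1,2) g=5 f=9, (3,0) g=3 f=9, (4,0) g=2 f=9]

expanded=(1,1); open=[(0,1) g=5 f=11, (1,0) g=5 f=11, (1,2) g=5 f=9, (3,0) g=3 f=9, (4,0) g=2 f=9]; closed=[(1,1), (2,1), (3,1), (3,2), (4,1), (4,2)]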